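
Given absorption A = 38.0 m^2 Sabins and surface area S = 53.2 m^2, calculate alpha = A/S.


Absorption coefficient = absorbed power / incident power
alpha = A / S = 38.0 / 53.2 = 0.71429


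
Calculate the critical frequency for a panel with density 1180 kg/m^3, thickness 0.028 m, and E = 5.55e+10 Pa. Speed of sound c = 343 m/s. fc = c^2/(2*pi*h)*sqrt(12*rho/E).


12*rho/E = 12*1180/5.55e+10 = 2.55135e-07
sqrt(12*rho/E) = sqrt(2.55135e-07) = 0.000505109
c^2/(2*pi*h) = 343^2/(2*pi*0.028) = 668729
fc = 668729 * 0.000505109 = 337.78 Hz


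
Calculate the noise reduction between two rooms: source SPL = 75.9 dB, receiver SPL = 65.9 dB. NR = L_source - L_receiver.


NR = L_source - L_receiver (difference between source and receiving room levels)
NR = 75.9 - 65.9 = 10 dB


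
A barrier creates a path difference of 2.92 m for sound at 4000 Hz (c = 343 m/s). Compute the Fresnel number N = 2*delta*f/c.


N = 2*delta*f/c = 2*delta/lambda, where lambda = c/f
lambda = 343 / 4000 = 0.08575 m
N = 2 * 2.92 / 0.08575 = 68.105


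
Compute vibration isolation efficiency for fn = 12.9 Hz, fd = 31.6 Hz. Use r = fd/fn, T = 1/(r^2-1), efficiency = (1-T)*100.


r = 31.6 / 12.9 = 2.44961
r^2 - 1 = 2.44961^2 - 1 = 5.00059
T = 1/5.00059 = 0.199976
Efficiency = (1 - 0.199976)*100 = 80.002 %


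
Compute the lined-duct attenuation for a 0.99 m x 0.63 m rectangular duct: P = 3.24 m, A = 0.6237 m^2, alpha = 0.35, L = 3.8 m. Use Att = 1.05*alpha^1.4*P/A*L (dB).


alpha^1.4 = 0.35^1.4 = 0.229983
Attenuation rate = 1.05 * alpha^1.4 * P / A
= 1.05 * 0.229983 * 3.24 / 0.6237 = 1.25445 dB/m
Total Att = 1.25445 * 3.8 = 4.7669 dB


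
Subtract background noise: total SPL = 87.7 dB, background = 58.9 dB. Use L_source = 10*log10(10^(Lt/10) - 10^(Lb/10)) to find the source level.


10^(87.7/10) = 5.88844e+08
10^(58.9/10) = 776247
Difference = 5.88844e+08 - 776247 = 5.88068e+08
L_source = 10*log10(5.88068e+08) = 87.694 dB


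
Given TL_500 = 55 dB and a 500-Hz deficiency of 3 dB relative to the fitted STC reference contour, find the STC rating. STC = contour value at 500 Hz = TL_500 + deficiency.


By ASTM E413, STC = value of the fitted reference contour at 500 Hz.
Contour value at 500 Hz = TL_500 + deficiency = 55 + 3 = 58
STC = 58


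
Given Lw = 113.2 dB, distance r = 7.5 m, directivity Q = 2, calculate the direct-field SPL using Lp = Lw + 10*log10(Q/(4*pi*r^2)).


4*pi*r^2 = 4*pi*7.5^2 = 706.858 m^2
Q / (4*pi*r^2) = 2 / 706.858 = 0.00282942
Lp = 113.2 + 10*log10(0.00282942) = 87.717 dB


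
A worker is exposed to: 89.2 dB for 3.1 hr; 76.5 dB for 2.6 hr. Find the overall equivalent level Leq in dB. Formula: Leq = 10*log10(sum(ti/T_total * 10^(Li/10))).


T_total = 3.1 + 2.6 = 5.7 hr
(3.1/5.7) * 10^(89.2/10) = 4.52363e+08
(2.6/5.7) * 10^(76.5/10) = 2.0375e+07
Sum = 4.52363e+08 + 2.0375e+07 = 4.72738e+08
Leq = 10*log10(4.72738e+08) = 86.746 dB


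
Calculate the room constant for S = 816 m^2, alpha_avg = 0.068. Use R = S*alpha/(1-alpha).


R = 816 * 0.068 / (1 - 0.068) = 59.536 m^2


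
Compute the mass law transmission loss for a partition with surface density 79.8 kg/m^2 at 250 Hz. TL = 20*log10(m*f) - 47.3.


m * f = 79.8 * 250 = 19950
20*log10(19950) = 85.9989 dB
TL = 85.9989 - 47.3 = 38.699 dB


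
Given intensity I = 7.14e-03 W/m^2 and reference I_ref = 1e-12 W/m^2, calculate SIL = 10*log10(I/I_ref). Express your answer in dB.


I / I_ref = 7.14e-03 / 1e-12 = 7.14e+09
SIL = 10 * log10(7.14e+09) = 98.537 dB


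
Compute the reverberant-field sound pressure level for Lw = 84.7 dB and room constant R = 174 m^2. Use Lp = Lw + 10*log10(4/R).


4/R = 4/174 = 0.0229885
Lp = 84.7 + 10*log10(0.0229885) = 68.315 dB


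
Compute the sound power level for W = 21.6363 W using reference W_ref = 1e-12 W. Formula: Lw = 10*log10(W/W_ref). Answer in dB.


W / W_ref = 21.6363 / 1e-12 = 2.16363e+13
Lw = 10 * log10(2.16363e+13) = 133.35 dB


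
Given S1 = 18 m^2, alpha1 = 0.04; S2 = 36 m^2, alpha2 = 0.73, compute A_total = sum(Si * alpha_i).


18 * 0.04 = 0.72
36 * 0.73 = 26.28
A_total = 0.72 + 26.28 = 27 m^2


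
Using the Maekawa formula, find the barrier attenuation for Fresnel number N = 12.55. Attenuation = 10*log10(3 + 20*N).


3 + 20*N = 3 + 20*12.55 = 254
Att = 10*log10(254) = 24.048 dB


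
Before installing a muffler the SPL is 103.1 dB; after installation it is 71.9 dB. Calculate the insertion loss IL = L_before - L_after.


Insertion loss = SPL without muffler - SPL with muffler
IL = 103.1 - 71.9 = 31.2 dB


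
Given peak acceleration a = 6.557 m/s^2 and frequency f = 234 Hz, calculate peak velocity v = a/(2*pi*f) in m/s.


omega = 2*pi*f = 2*pi*234 = 1470.27 rad/s
v = a / omega = 6.557 / 1470.27 = 0.0044597 m/s


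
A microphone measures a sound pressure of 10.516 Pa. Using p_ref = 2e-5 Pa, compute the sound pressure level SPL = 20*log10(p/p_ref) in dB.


p / p_ref = 10.516 / 2e-5 = 525800
SPL = 20 * log10(525800) = 114.42 dB


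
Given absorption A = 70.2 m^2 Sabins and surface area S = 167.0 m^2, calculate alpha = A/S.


Absorption coefficient = absorbed power / incident power
alpha = A / S = 70.2 / 167.0 = 0.42036


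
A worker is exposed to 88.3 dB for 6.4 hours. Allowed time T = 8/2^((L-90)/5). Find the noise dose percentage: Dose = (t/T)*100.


T_allowed = 8 / 2^((88.3 - 90)/5) = 10.1261 hr
Dose = 6.4 / 10.1261 * 100 = 63.203 %


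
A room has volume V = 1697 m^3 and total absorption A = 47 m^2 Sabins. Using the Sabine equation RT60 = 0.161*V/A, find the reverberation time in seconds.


RT60 = 0.161 * 1697 / 47 = 5.8131 s


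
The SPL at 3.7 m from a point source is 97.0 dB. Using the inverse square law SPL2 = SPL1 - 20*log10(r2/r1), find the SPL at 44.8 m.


r2/r1 = 44.8/3.7 = 12.1081
Correction = 20*log10(12.1081) = 21.6615 dB
SPL2 = 97.0 - 21.6615 = 75.338 dB


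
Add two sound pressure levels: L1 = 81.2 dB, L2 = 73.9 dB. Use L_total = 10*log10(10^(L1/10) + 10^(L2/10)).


10^(81.2/10) = 1.31826e+08
10^(73.9/10) = 2.45471e+07
Sum = 1.31826e+08 + 2.45471e+07 = 1.56373e+08
L_total = 10*log10(1.56373e+08) = 81.942 dB


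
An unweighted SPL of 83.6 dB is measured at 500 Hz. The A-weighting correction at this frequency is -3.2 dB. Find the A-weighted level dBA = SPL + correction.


A-weighting table: 500 Hz -> -3.2 dB correction
SPL_A = SPL + correction = 83.6 + (-3.2) = 80.4 dBA


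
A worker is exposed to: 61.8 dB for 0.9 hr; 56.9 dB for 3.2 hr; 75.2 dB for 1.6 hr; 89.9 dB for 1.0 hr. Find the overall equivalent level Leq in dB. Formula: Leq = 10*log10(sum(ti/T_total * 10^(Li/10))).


T_total = 0.9 + 3.2 + 1.6 + 1.0 = 6.7 hr
(0.9/6.7) * 10^(61.8/10) = 203314
(3.2/6.7) * 10^(56.9/10) = 233924
(1.6/6.7) * 10^(75.2/10) = 7.90761e+06
(1.0/6.7) * 10^(89.9/10) = 1.45856e+08
Sum = 203314 + 233924 + 7.90761e+06 + 1.45856e+08 = 1.54201e+08
Leq = 10*log10(1.54201e+08) = 81.881 dB


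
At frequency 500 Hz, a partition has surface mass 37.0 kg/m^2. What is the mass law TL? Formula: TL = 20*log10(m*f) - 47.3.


m * f = 37.0 * 500 = 18500
20*log10(18500) = 85.3434 dB
TL = 85.3434 - 47.3 = 38.043 dB


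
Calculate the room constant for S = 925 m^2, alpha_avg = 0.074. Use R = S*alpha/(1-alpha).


R = 925 * 0.074 / (1 - 0.074) = 73.92 m^2


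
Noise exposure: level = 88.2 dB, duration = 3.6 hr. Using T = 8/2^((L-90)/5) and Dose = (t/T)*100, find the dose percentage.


T_allowed = 8 / 2^((88.2 - 90)/5) = 10.2674 hr
Dose = 3.6 / 10.2674 * 100 = 35.062 %


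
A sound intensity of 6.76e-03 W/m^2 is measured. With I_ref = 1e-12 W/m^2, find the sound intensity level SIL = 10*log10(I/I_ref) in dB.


I / I_ref = 6.76e-03 / 1e-12 = 6.76e+09
SIL = 10 * log10(6.76e+09) = 98.299 dB


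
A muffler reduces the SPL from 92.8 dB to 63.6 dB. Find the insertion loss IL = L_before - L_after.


Insertion loss = SPL without muffler - SPL with muffler
IL = 92.8 - 63.6 = 29.2 dB


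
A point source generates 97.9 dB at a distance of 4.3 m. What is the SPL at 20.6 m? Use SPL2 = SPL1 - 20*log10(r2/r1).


r2/r1 = 20.6/4.3 = 4.7907
Correction = 20*log10(4.7907) = 13.608 dB
SPL2 = 97.9 - 13.608 = 84.292 dB


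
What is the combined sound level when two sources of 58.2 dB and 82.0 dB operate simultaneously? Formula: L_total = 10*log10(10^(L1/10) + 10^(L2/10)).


10^(58.2/10) = 660693
10^(82.0/10) = 1.58489e+08
Sum = 660693 + 1.58489e+08 = 1.5915e+08
L_total = 10*log10(1.5915e+08) = 82.018 dB


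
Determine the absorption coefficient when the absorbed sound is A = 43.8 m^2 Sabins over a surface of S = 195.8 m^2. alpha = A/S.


Absorption coefficient = absorbed power / incident power
alpha = A / S = 43.8 / 195.8 = 0.2237


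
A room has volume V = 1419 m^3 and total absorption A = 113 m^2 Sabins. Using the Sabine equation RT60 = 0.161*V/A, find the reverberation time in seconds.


RT60 = 0.161 * 1419 / 113 = 2.0218 s


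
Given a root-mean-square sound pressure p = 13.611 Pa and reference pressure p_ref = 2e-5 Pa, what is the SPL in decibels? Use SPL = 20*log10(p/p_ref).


p / p_ref = 13.611 / 2e-5 = 680550
SPL = 20 * log10(680550) = 116.66 dB


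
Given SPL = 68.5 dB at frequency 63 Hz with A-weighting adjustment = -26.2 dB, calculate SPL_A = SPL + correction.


A-weighting table: 63 Hz -> -26.2 dB correction
SPL_A = SPL + correction = 68.5 + (-26.2) = 42.3 dBA


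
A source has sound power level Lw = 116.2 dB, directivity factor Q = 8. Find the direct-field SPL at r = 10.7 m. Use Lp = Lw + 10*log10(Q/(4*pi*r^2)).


4*pi*r^2 = 4*pi*10.7^2 = 1438.72 m^2
Q / (4*pi*r^2) = 8 / 1438.72 = 0.0055605
Lp = 116.2 + 10*log10(0.0055605) = 93.651 dB


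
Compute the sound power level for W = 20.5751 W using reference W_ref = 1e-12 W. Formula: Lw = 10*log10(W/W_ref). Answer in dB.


W / W_ref = 20.5751 / 1e-12 = 2.05751e+13
Lw = 10 * log10(2.05751e+13) = 133.13 dB


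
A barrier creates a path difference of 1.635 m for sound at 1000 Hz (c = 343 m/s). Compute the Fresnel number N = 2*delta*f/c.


N = 2*delta*f/c = 2*delta/lambda, where lambda = c/f
lambda = 343 / 1000 = 0.343 m
N = 2 * 1.635 / 0.343 = 9.5335


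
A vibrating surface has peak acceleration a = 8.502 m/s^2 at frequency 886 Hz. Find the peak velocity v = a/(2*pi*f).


omega = 2*pi*f = 2*pi*886 = 5566.9 rad/s
v = a / omega = 8.502 / 5566.9 = 0.0015272 m/s


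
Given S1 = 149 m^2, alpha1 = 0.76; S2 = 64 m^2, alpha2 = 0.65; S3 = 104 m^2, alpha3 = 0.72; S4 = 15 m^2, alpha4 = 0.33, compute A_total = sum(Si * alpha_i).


149 * 0.76 = 113.24
64 * 0.65 = 41.6
104 * 0.72 = 74.88
15 * 0.33 = 4.95
A_total = 113.24 + 41.6 + 74.88 + 4.95 = 234.67 m^2


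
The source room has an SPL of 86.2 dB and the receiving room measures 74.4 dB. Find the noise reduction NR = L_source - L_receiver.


NR = L_source - L_receiver (difference between source and receiving room levels)
NR = 86.2 - 74.4 = 11.8 dB


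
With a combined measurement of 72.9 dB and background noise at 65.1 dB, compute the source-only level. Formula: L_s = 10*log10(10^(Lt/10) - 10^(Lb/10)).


10^(72.9/10) = 1.94984e+07
10^(65.1/10) = 3.23594e+06
Difference = 1.94984e+07 - 3.23594e+06 = 1.62625e+07
L_source = 10*log10(1.62625e+07) = 72.112 dB


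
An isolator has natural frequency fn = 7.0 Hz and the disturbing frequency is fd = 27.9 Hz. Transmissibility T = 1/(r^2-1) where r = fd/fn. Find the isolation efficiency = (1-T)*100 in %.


r = 27.9 / 7.0 = 3.98571
r^2 - 1 = 3.98571^2 - 1 = 14.8859
T = 1/14.8859 = 0.0671777
Efficiency = (1 - 0.0671777)*100 = 93.282 %


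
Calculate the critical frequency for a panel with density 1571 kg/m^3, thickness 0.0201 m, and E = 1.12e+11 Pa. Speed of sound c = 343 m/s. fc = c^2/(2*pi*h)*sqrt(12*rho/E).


12*rho/E = 12*1571/1.12e+11 = 1.68321e-07
sqrt(12*rho/E) = sqrt(1.68321e-07) = 0.000410269
c^2/(2*pi*h) = 343^2/(2*pi*0.0201) = 931563
fc = 931563 * 0.000410269 = 382.19 Hz


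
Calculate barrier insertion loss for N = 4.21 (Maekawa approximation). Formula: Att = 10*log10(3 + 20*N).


3 + 20*N = 3 + 20*4.21 = 87.2
Att = 10*log10(87.2) = 19.405 dB


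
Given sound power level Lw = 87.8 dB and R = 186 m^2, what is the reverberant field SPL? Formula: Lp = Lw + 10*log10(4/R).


4/R = 4/186 = 0.0215054
Lp = 87.8 + 10*log10(0.0215054) = 71.125 dB


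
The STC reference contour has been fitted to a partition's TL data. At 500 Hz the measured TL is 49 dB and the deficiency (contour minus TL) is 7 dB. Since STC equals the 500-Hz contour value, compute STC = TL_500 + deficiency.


By ASTM E413, STC = value of the fitted reference contour at 500 Hz.
Contour value at 500 Hz = TL_500 + deficiency = 49 + 7 = 56
STC = 56


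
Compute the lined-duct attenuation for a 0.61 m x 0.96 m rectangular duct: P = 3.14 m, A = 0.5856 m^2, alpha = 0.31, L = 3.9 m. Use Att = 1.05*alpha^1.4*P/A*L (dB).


alpha^1.4 = 0.31^1.4 = 0.194047
Attenuation rate = 1.05 * alpha^1.4 * P / A
= 1.05 * 0.194047 * 3.14 / 0.5856 = 1.09251 dB/m
Total Att = 1.09251 * 3.9 = 4.2608 dB


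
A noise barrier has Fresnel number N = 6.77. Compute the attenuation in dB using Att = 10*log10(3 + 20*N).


3 + 20*N = 3 + 20*6.77 = 138.4
Att = 10*log10(138.4) = 21.411 dB


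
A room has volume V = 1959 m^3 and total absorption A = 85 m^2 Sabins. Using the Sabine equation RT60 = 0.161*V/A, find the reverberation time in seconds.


RT60 = 0.161 * 1959 / 85 = 3.7106 s


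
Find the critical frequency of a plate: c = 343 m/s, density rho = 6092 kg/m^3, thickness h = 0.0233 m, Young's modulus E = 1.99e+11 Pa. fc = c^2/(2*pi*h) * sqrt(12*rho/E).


12*rho/E = 12*6092/1.99e+11 = 3.67357e-07
sqrt(12*rho/E) = sqrt(3.67357e-07) = 0.0006061
c^2/(2*pi*h) = 343^2/(2*pi*0.0233) = 803623
fc = 803623 * 0.0006061 = 487.08 Hz


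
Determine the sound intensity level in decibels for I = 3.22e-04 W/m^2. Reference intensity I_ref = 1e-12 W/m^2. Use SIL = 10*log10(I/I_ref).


I / I_ref = 3.22e-04 / 1e-12 = 3.22e+08
SIL = 10 * log10(3.22e+08) = 85.079 dB


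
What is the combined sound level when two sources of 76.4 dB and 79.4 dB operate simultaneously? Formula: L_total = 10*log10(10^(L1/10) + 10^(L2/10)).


10^(76.4/10) = 4.36516e+07
10^(79.4/10) = 8.70964e+07
Sum = 4.36516e+07 + 8.70964e+07 = 1.30748e+08
L_total = 10*log10(1.30748e+08) = 81.164 dB


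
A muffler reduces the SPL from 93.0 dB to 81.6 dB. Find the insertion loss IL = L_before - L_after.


Insertion loss = SPL without muffler - SPL with muffler
IL = 93.0 - 81.6 = 11.4 dB


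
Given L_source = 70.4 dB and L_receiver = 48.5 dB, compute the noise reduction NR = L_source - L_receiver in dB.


NR = L_source - L_receiver (difference between source and receiving room levels)
NR = 70.4 - 48.5 = 21.9 dB


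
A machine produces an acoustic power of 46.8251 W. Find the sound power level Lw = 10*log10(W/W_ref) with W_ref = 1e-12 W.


W / W_ref = 46.8251 / 1e-12 = 4.68251e+13
Lw = 10 * log10(4.68251e+13) = 136.7 dB


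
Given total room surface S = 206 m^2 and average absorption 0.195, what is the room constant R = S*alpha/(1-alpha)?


R = 206 * 0.195 / (1 - 0.195) = 49.901 m^2


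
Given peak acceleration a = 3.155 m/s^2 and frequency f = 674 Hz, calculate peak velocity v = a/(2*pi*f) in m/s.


omega = 2*pi*f = 2*pi*674 = 4234.87 rad/s
v = a / omega = 3.155 / 4234.87 = 0.00074501 m/s


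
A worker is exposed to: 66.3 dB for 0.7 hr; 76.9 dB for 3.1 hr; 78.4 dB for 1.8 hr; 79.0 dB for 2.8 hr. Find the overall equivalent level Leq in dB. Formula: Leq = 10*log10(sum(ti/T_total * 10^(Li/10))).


T_total = 0.7 + 3.1 + 1.8 + 2.8 = 8.4 hr
(0.7/8.4) * 10^(66.3/10) = 355483
(3.1/8.4) * 10^(76.9/10) = 1.80752e+07
(1.8/8.4) * 10^(78.4/10) = 1.48249e+07
(2.8/8.4) * 10^(79.0/10) = 2.64776e+07
Sum = 355483 + 1.80752e+07 + 1.48249e+07 + 2.64776e+07 = 5.97332e+07
Leq = 10*log10(5.97332e+07) = 77.762 dB


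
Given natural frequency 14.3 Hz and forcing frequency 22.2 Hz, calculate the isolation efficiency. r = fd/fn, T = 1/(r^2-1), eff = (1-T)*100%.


r = 22.2 / 14.3 = 1.55245
r^2 - 1 = 1.55245^2 - 1 = 1.4101
T = 1/1.4101 = 0.70917
Efficiency = (1 - 0.70917)*100 = 29.083 %


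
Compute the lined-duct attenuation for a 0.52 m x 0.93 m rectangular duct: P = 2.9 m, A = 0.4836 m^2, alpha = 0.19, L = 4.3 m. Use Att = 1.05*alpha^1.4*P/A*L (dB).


alpha^1.4 = 0.19^1.4 = 0.0977811
Attenuation rate = 1.05 * alpha^1.4 * P / A
= 1.05 * 0.0977811 * 2.9 / 0.4836 = 0.615681 dB/m
Total Att = 0.615681 * 4.3 = 2.6474 dB


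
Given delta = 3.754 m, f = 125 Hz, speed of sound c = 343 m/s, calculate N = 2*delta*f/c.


N = 2*delta*f/c = 2*delta/lambda, where lambda = c/f
lambda = 343 / 125 = 2.744 m
N = 2 * 3.754 / 2.744 = 2.7362


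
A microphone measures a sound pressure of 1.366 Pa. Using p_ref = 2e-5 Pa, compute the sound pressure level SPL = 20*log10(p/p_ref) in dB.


p / p_ref = 1.366 / 2e-5 = 68300
SPL = 20 * log10(68300) = 96.688 dB


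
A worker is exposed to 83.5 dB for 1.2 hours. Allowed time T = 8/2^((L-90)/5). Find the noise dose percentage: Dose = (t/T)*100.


T_allowed = 8 / 2^((83.5 - 90)/5) = 19.6983 hr
Dose = 1.2 / 19.6983 * 100 = 6.0919 %


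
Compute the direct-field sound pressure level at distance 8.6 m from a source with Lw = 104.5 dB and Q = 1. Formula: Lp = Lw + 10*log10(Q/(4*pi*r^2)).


4*pi*r^2 = 4*pi*8.6^2 = 929.409 m^2
Q / (4*pi*r^2) = 1 / 929.409 = 0.00107595
Lp = 104.5 + 10*log10(0.00107595) = 74.818 dB


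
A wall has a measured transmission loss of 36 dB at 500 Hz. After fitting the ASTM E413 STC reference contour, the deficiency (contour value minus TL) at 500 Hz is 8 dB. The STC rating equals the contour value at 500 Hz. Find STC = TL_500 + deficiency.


By ASTM E413, STC = value of the fitted reference contour at 500 Hz.
Contour value at 500 Hz = TL_500 + deficiency = 36 + 8 = 44
STC = 44


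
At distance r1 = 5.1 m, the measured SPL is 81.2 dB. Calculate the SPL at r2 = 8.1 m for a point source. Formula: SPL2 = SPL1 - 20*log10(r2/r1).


r2/r1 = 8.1/5.1 = 1.58824
Correction = 20*log10(1.58824) = 4.01832 dB
SPL2 = 81.2 - 4.01832 = 77.182 dB


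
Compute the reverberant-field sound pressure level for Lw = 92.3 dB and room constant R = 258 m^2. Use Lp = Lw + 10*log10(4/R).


4/R = 4/258 = 0.0155039
Lp = 92.3 + 10*log10(0.0155039) = 74.204 dB


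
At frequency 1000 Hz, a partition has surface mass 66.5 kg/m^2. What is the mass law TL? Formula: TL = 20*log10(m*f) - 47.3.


m * f = 66.5 * 1000 = 66500
20*log10(66500) = 96.4564 dB
TL = 96.4564 - 47.3 = 49.156 dB


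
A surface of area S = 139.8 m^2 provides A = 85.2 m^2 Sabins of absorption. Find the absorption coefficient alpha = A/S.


Absorption coefficient = absorbed power / incident power
alpha = A / S = 85.2 / 139.8 = 0.60944


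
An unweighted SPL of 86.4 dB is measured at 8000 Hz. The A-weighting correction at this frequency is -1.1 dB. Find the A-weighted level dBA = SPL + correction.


A-weighting table: 8000 Hz -> -1.1 dB correction
SPL_A = SPL + correction = 86.4 + (-1.1) = 85.3 dBA


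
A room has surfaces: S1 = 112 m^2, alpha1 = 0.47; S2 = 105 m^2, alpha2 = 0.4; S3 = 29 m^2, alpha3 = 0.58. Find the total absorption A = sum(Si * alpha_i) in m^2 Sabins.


112 * 0.47 = 52.64
105 * 0.4 = 42
29 * 0.58 = 16.82
A_total = 52.64 + 42 + 16.82 = 111.46 m^2


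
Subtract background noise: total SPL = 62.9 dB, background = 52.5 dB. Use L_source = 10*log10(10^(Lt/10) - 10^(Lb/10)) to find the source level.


10^(62.9/10) = 1.94984e+06
10^(52.5/10) = 177828
Difference = 1.94984e+06 - 177828 = 1.77201e+06
L_source = 10*log10(1.77201e+06) = 62.485 dB


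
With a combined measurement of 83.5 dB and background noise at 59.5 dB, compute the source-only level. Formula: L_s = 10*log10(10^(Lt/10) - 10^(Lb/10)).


10^(83.5/10) = 2.23872e+08
10^(59.5/10) = 891251
Difference = 2.23872e+08 - 891251 = 2.22981e+08
L_source = 10*log10(2.22981e+08) = 83.483 dB


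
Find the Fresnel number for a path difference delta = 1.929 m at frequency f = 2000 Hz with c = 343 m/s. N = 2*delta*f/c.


N = 2*delta*f/c = 2*delta/lambda, where lambda = c/f
lambda = 343 / 2000 = 0.1715 m
N = 2 * 1.929 / 0.1715 = 22.496


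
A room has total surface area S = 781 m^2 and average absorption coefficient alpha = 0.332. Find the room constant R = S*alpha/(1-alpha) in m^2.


R = 781 * 0.332 / (1 - 0.332) = 388.16 m^2


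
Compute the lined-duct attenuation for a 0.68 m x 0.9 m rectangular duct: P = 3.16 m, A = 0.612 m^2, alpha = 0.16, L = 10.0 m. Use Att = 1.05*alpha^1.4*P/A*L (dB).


alpha^1.4 = 0.16^1.4 = 0.076872
Attenuation rate = 1.05 * alpha^1.4 * P / A
= 1.05 * 0.076872 * 3.16 / 0.612 = 0.416767 dB/m
Total Att = 0.416767 * 10.0 = 4.1677 dB


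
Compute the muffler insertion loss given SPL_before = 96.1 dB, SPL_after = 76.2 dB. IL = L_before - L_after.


Insertion loss = SPL without muffler - SPL with muffler
IL = 96.1 - 76.2 = 19.9 dB


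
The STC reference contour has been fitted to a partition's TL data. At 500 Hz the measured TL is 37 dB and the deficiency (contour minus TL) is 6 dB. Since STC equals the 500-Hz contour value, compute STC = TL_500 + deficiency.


By ASTM E413, STC = value of the fitted reference contour at 500 Hz.
Contour value at 500 Hz = TL_500 + deficiency = 37 + 6 = 43
STC = 43


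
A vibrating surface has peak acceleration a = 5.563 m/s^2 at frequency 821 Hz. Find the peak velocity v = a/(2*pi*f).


omega = 2*pi*f = 2*pi*821 = 5158.5 rad/s
v = a / omega = 5.563 / 5158.5 = 0.0010784 m/s


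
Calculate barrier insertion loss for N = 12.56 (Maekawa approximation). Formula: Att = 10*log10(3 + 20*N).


3 + 20*N = 3 + 20*12.56 = 254.2
Att = 10*log10(254.2) = 24.052 dB


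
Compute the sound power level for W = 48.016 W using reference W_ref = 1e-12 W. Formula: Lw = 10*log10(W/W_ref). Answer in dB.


W / W_ref = 48.016 / 1e-12 = 4.8016e+13
Lw = 10 * log10(4.8016e+13) = 136.81 dB


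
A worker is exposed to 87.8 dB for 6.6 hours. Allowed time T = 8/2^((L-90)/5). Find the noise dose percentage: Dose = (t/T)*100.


T_allowed = 8 / 2^((87.8 - 90)/5) = 10.8528 hr
Dose = 6.6 / 10.8528 * 100 = 60.814 %


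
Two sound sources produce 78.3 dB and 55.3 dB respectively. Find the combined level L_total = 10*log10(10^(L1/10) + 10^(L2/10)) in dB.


10^(78.3/10) = 6.76083e+07
10^(55.3/10) = 338844
Sum = 6.76083e+07 + 338844 = 6.79471e+07
L_total = 10*log10(6.79471e+07) = 78.322 dB


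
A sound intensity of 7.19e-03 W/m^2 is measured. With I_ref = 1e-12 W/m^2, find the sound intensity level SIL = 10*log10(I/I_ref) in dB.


I / I_ref = 7.19e-03 / 1e-12 = 7.19e+09
SIL = 10 * log10(7.19e+09) = 98.567 dB


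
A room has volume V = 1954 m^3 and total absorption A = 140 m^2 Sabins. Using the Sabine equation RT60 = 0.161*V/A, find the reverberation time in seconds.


RT60 = 0.161 * 1954 / 140 = 2.2471 s


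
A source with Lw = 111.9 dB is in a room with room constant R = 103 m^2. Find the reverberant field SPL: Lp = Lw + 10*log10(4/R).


4/R = 4/103 = 0.038835
Lp = 111.9 + 10*log10(0.038835) = 97.792 dB


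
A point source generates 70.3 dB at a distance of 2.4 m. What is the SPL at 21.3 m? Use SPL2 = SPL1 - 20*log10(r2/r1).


r2/r1 = 21.3/2.4 = 8.875
Correction = 20*log10(8.875) = 18.9634 dB
SPL2 = 70.3 - 18.9634 = 51.337 dB


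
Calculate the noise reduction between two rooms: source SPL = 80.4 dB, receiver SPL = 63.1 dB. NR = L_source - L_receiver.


NR = L_source - L_receiver (difference between source and receiving room levels)
NR = 80.4 - 63.1 = 17.3 dB


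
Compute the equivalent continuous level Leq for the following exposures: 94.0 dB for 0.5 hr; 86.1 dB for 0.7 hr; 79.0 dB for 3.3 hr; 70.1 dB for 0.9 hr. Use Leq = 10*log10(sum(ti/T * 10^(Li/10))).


T_total = 0.5 + 0.7 + 3.3 + 0.9 = 5.4 hr
(0.5/5.4) * 10^(94.0/10) = 2.32582e+08
(0.7/5.4) * 10^(86.1/10) = 5.28086e+07
(3.3/5.4) * 10^(79.0/10) = 4.85423e+07
(0.9/5.4) * 10^(70.1/10) = 1.70549e+06
Sum = 2.32582e+08 + 5.28086e+07 + 4.85423e+07 + 1.70549e+06 = 3.35638e+08
Leq = 10*log10(3.35638e+08) = 85.259 dB


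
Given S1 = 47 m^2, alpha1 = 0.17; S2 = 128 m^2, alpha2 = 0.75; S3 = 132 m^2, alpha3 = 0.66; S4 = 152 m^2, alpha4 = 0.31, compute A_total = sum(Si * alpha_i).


47 * 0.17 = 7.99
128 * 0.75 = 96
132 * 0.66 = 87.12
152 * 0.31 = 47.12
A_total = 7.99 + 96 + 87.12 + 47.12 = 238.23 m^2


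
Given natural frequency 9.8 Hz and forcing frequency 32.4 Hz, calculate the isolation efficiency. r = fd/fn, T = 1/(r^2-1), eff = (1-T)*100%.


r = 32.4 / 9.8 = 3.30612
r^2 - 1 = 3.30612^2 - 1 = 9.93043
T = 1/9.93043 = 0.100701
Efficiency = (1 - 0.100701)*100 = 89.93 %


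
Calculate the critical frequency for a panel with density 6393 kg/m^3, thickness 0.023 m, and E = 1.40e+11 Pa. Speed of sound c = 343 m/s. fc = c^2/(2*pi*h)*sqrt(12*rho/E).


12*rho/E = 12*6393/1.40e+11 = 5.47971e-07
sqrt(12*rho/E) = sqrt(5.47971e-07) = 0.000740251
c^2/(2*pi*h) = 343^2/(2*pi*0.023) = 814105
fc = 814105 * 0.000740251 = 602.64 Hz


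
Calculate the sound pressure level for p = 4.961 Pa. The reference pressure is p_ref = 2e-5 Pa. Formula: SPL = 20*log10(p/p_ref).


p / p_ref = 4.961 / 2e-5 = 248050
SPL = 20 * log10(248050) = 107.89 dB


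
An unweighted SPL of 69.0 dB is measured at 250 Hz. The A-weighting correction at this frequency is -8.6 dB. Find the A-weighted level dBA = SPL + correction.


A-weighting table: 250 Hz -> -8.6 dB correction
SPL_A = SPL + correction = 69.0 + (-8.6) = 60.4 dBA


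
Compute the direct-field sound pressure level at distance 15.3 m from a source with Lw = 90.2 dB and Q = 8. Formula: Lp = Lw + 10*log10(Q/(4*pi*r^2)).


4*pi*r^2 = 4*pi*15.3^2 = 2941.66 m^2
Q / (4*pi*r^2) = 8 / 2941.66 = 0.00271955
Lp = 90.2 + 10*log10(0.00271955) = 64.545 dB


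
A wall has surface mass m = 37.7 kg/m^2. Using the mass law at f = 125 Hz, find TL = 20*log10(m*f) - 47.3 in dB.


m * f = 37.7 * 125 = 4712.5
20*log10(4712.5) = 73.465 dB
TL = 73.465 - 47.3 = 26.165 dB


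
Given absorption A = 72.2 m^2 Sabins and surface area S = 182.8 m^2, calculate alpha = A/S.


Absorption coefficient = absorbed power / incident power
alpha = A / S = 72.2 / 182.8 = 0.39497


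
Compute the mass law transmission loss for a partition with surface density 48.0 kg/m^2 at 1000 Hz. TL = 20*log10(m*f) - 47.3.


m * f = 48.0 * 1000 = 48000
20*log10(48000) = 93.6248 dB
TL = 93.6248 - 47.3 = 46.325 dB


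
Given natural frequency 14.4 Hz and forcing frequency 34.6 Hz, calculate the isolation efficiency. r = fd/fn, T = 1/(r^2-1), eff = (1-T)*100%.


r = 34.6 / 14.4 = 2.40278
r^2 - 1 = 2.40278^2 - 1 = 4.77335
T = 1/4.77335 = 0.209496
Efficiency = (1 - 0.209496)*100 = 79.05 %


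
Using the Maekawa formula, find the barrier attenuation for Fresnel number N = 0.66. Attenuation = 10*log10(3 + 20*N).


3 + 20*N = 3 + 20*0.66 = 16.2
Att = 10*log10(16.2) = 12.095 dB


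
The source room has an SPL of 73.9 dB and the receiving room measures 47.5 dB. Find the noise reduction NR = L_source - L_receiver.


NR = L_source - L_receiver (difference between source and receiving room levels)
NR = 73.9 - 47.5 = 26.4 dB


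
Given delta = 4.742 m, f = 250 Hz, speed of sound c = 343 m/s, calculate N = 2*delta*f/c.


N = 2*delta*f/c = 2*delta/lambda, where lambda = c/f
lambda = 343 / 250 = 1.372 m
N = 2 * 4.742 / 1.372 = 6.9125


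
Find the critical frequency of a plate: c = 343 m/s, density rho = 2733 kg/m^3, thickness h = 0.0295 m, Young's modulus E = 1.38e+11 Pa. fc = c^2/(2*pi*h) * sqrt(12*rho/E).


12*rho/E = 12*2733/1.38e+11 = 2.37652e-07
sqrt(12*rho/E) = sqrt(2.37652e-07) = 0.000487496
c^2/(2*pi*h) = 343^2/(2*pi*0.0295) = 634726
fc = 634726 * 0.000487496 = 309.43 Hz


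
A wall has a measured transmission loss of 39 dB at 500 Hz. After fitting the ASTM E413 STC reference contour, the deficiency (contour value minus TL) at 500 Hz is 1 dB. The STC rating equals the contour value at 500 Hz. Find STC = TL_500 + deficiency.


By ASTM E413, STC = value of the fitted reference contour at 500 Hz.
Contour value at 500 Hz = TL_500 + deficiency = 39 + 1 = 40
STC = 40


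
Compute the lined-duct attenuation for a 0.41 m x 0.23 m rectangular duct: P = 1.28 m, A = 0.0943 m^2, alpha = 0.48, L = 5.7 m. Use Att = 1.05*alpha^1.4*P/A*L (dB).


alpha^1.4 = 0.48^1.4 = 0.35788
Attenuation rate = 1.05 * alpha^1.4 * P / A
= 1.05 * 0.35788 * 1.28 / 0.0943 = 5.10064 dB/m
Total Att = 5.10064 * 5.7 = 29.074 dB


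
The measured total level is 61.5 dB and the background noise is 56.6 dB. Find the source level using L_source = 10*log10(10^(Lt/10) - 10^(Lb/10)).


10^(61.5/10) = 1.41254e+06
10^(56.6/10) = 457088
Difference = 1.41254e+06 - 457088 = 955452
L_source = 10*log10(955452) = 59.802 dB


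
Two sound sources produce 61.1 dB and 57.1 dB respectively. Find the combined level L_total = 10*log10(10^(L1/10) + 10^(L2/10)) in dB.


10^(61.1/10) = 1.28825e+06
10^(57.1/10) = 512861
Sum = 1.28825e+06 + 512861 = 1.80111e+06
L_total = 10*log10(1.80111e+06) = 62.555 dB


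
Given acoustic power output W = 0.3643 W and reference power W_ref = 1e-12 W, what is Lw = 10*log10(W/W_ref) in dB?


W / W_ref = 0.3643 / 1e-12 = 3.643e+11
Lw = 10 * log10(3.643e+11) = 115.61 dB


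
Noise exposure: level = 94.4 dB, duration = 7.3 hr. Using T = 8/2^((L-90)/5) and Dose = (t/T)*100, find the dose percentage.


T_allowed = 8 / 2^((94.4 - 90)/5) = 4.34694 hr
Dose = 7.3 / 4.34694 * 100 = 167.93 %


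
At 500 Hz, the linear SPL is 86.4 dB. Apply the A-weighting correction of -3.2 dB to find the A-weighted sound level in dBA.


A-weighting table: 500 Hz -> -3.2 dB correction
SPL_A = SPL + correction = 86.4 + (-3.2) = 83.2 dBA


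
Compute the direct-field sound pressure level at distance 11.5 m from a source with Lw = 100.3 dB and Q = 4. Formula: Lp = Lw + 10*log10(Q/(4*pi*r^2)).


4*pi*r^2 = 4*pi*11.5^2 = 1661.9 m^2
Q / (4*pi*r^2) = 4 / 1661.9 = 0.00240688
Lp = 100.3 + 10*log10(0.00240688) = 74.115 dB


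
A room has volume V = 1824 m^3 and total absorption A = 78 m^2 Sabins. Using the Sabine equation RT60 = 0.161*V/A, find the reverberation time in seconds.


RT60 = 0.161 * 1824 / 78 = 3.7649 s


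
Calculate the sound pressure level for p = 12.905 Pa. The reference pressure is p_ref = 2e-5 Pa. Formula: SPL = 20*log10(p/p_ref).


p / p_ref = 12.905 / 2e-5 = 645250
SPL = 20 * log10(645250) = 116.19 dB


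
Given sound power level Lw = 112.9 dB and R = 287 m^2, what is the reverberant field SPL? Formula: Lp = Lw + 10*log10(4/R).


4/R = 4/287 = 0.0139373
Lp = 112.9 + 10*log10(0.0139373) = 94.342 dB


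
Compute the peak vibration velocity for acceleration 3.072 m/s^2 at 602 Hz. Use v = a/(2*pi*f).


omega = 2*pi*f = 2*pi*602 = 3782.48 rad/s
v = a / omega = 3.072 / 3782.48 = 0.00081217 m/s


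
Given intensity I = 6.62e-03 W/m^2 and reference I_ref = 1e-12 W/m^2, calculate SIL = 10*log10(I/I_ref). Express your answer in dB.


I / I_ref = 6.62e-03 / 1e-12 = 6.62e+09
SIL = 10 * log10(6.62e+09) = 98.209 dB


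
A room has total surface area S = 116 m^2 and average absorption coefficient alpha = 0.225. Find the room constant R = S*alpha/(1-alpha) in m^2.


R = 116 * 0.225 / (1 - 0.225) = 33.677 m^2


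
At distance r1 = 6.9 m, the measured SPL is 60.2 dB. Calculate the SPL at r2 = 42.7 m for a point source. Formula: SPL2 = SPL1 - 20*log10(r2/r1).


r2/r1 = 42.7/6.9 = 6.18841
Correction = 20*log10(6.18841) = 15.8316 dB
SPL2 = 60.2 - 15.8316 = 44.368 dB


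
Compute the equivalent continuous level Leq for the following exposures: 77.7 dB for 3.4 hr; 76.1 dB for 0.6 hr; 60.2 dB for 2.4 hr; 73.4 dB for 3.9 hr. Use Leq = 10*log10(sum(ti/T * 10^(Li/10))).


T_total = 3.4 + 0.6 + 2.4 + 3.9 = 10.3 hr
(3.4/10.3) * 10^(77.7/10) = 1.94376e+07
(0.6/10.3) * 10^(76.1/10) = 2.37309e+06
(2.4/10.3) * 10^(60.2/10) = 243991
(3.9/10.3) * 10^(73.4/10) = 8.28376e+06
Sum = 1.94376e+07 + 2.37309e+06 + 243991 + 8.28376e+06 = 3.03384e+07
Leq = 10*log10(3.03384e+07) = 74.82 dB


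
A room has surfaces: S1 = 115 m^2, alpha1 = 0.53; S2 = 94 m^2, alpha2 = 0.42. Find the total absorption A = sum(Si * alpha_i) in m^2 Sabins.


115 * 0.53 = 60.95
94 * 0.42 = 39.48
A_total = 60.95 + 39.48 = 100.43 m^2


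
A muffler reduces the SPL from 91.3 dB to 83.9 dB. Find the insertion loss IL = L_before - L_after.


Insertion loss = SPL without muffler - SPL with muffler
IL = 91.3 - 83.9 = 7.4 dB


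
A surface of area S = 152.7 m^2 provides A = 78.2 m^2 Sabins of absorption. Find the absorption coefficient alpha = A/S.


Absorption coefficient = absorbed power / incident power
alpha = A / S = 78.2 / 152.7 = 0.51212


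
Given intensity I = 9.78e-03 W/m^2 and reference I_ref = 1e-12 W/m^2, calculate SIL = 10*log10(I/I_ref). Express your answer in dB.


I / I_ref = 9.78e-03 / 1e-12 = 9.78e+09
SIL = 10 * log10(9.78e+09) = 99.903 dB


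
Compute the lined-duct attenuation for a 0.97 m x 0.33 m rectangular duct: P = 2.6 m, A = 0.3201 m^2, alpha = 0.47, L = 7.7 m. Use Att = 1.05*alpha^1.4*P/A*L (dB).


alpha^1.4 = 0.47^1.4 = 0.347486
Attenuation rate = 1.05 * alpha^1.4 * P / A
= 1.05 * 0.347486 * 2.6 / 0.3201 = 2.96356 dB/m
Total Att = 2.96356 * 7.7 = 22.819 dB


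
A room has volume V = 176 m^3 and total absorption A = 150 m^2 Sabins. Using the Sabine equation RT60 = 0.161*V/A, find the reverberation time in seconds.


RT60 = 0.161 * 176 / 150 = 0.18891 s


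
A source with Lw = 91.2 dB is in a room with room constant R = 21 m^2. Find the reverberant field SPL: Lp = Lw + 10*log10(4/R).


4/R = 4/21 = 0.190476
Lp = 91.2 + 10*log10(0.190476) = 83.998 dB


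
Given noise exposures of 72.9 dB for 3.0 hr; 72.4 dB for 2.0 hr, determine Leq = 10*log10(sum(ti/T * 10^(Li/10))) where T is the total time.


T_total = 3.0 + 2.0 = 5.0 hr
(3.0/5.0) * 10^(72.9/10) = 1.16991e+07
(2.0/5.0) * 10^(72.4/10) = 6.9512e+06
Sum = 1.16991e+07 + 6.9512e+06 = 1.86503e+07
Leq = 10*log10(1.86503e+07) = 72.707 dB


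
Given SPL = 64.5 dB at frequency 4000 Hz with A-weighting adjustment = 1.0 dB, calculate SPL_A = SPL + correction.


A-weighting table: 4000 Hz -> 1.0 dB correction
SPL_A = SPL + correction = 64.5 + (1.0) = 65.5 dBA


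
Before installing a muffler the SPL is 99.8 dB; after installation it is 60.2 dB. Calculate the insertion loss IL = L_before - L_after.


Insertion loss = SPL without muffler - SPL with muffler
IL = 99.8 - 60.2 = 39.6 dB


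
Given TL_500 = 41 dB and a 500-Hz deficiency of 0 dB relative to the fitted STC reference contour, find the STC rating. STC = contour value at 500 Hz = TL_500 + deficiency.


By ASTM E413, STC = value of the fitted reference contour at 500 Hz.
Contour value at 500 Hz = TL_500 + deficiency = 41 + 0 = 41
STC = 41


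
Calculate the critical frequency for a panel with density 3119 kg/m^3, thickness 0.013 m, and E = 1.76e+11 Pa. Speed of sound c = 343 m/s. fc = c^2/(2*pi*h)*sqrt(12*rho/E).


12*rho/E = 12*3119/1.76e+11 = 2.12659e-07
sqrt(12*rho/E) = sqrt(2.12659e-07) = 0.00046115
c^2/(2*pi*h) = 343^2/(2*pi*0.013) = 1.44034e+06
fc = 1.44034e+06 * 0.00046115 = 664.21 Hz


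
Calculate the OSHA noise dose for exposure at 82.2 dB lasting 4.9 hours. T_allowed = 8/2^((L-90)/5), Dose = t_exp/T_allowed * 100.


T_allowed = 8 / 2^((82.2 - 90)/5) = 23.5883 hr
Dose = 4.9 / 23.5883 * 100 = 20.773 %


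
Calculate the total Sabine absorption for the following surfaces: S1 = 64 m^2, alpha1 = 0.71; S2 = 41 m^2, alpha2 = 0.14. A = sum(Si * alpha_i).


64 * 0.71 = 45.44
41 * 0.14 = 5.74
A_total = 45.44 + 5.74 = 51.18 m^2


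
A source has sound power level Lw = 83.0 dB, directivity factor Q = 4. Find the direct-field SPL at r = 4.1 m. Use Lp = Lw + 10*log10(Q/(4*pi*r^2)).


4*pi*r^2 = 4*pi*4.1^2 = 211.241 m^2
Q / (4*pi*r^2) = 4 / 211.241 = 0.0189357
Lp = 83.0 + 10*log10(0.0189357) = 65.773 dB


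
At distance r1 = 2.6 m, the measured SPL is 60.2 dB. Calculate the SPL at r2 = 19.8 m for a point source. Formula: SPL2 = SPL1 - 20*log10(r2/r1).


r2/r1 = 19.8/2.6 = 7.61538
Correction = 20*log10(7.61538) = 17.6338 dB
SPL2 = 60.2 - 17.6338 = 42.566 dB


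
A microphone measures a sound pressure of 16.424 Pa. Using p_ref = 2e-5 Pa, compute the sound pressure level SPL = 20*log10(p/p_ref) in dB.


p / p_ref = 16.424 / 2e-5 = 821200
SPL = 20 * log10(821200) = 118.29 dB


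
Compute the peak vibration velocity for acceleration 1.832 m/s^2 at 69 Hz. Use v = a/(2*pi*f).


omega = 2*pi*f = 2*pi*69 = 433.54 rad/s
v = a / omega = 1.832 / 433.54 = 0.0042257 m/s


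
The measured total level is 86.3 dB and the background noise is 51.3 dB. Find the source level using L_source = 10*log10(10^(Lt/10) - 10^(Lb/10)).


10^(86.3/10) = 4.2658e+08
10^(51.3/10) = 134896
Difference = 4.2658e+08 - 134896 = 4.26445e+08
L_source = 10*log10(4.26445e+08) = 86.299 dB


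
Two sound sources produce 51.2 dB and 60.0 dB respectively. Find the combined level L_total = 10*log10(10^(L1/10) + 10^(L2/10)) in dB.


10^(51.2/10) = 131826
10^(60.0/10) = 1e+06
Sum = 131826 + 1e+06 = 1.13183e+06
L_total = 10*log10(1.13183e+06) = 60.538 dB


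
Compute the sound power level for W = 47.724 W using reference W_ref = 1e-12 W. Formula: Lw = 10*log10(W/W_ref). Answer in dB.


W / W_ref = 47.724 / 1e-12 = 4.7724e+13
Lw = 10 * log10(4.7724e+13) = 136.79 dB


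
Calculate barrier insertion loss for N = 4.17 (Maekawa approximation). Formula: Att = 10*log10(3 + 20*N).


3 + 20*N = 3 + 20*4.17 = 86.4
Att = 10*log10(86.4) = 19.365 dB


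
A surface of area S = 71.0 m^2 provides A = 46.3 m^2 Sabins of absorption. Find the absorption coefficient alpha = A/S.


Absorption coefficient = absorbed power / incident power
alpha = A / S = 46.3 / 71.0 = 0.65211


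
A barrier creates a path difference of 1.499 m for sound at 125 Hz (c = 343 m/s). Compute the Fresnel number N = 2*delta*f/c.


N = 2*delta*f/c = 2*delta/lambda, where lambda = c/f
lambda = 343 / 125 = 2.744 m
N = 2 * 1.499 / 2.744 = 1.0926


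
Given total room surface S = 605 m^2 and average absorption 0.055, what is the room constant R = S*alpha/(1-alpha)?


R = 605 * 0.055 / (1 - 0.055) = 35.212 m^2


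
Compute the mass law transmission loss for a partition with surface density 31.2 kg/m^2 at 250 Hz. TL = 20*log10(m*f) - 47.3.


m * f = 31.2 * 250 = 7800
20*log10(7800) = 77.8419 dB
TL = 77.8419 - 47.3 = 30.542 dB


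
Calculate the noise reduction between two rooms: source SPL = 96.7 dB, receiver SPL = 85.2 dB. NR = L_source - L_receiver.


NR = L_source - L_receiver (difference between source and receiving room levels)
NR = 96.7 - 85.2 = 11.5 dB


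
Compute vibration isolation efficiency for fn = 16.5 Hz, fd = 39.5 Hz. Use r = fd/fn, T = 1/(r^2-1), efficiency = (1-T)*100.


r = 39.5 / 16.5 = 2.39394
r^2 - 1 = 2.39394^2 - 1 = 4.73095
T = 1/4.73095 = 0.211374
Efficiency = (1 - 0.211374)*100 = 78.863 %


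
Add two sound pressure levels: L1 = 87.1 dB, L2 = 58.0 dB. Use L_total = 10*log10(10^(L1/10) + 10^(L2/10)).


10^(87.1/10) = 5.12861e+08
10^(58.0/10) = 630957
Sum = 5.12861e+08 + 630957 = 5.13492e+08
L_total = 10*log10(5.13492e+08) = 87.105 dB


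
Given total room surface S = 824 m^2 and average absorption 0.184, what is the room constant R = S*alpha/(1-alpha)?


R = 824 * 0.184 / (1 - 0.184) = 185.8 m^2


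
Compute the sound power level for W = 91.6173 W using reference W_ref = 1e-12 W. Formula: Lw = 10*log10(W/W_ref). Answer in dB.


W / W_ref = 91.6173 / 1e-12 = 9.16173e+13
Lw = 10 * log10(9.16173e+13) = 139.62 dB


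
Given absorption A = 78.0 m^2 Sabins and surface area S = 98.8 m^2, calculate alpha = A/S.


Absorption coefficient = absorbed power / incident power
alpha = A / S = 78.0 / 98.8 = 0.78947


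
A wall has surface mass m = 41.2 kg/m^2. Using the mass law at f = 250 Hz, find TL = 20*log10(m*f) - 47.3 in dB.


m * f = 41.2 * 250 = 10300
20*log10(10300) = 80.2567 dB
TL = 80.2567 - 47.3 = 32.957 dB
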